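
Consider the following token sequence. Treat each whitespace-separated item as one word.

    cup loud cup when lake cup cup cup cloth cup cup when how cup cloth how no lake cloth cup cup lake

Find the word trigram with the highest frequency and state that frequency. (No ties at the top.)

"cloth cup cup", 2 times

Trigram frequencies (highest first):
  cloth cup cup: 2
  cup loud cup: 1
  loud cup when: 1
  cup when lake: 1
  when lake cup: 1
  lake cup cup: 1
  … (13 more, each ≤ 1)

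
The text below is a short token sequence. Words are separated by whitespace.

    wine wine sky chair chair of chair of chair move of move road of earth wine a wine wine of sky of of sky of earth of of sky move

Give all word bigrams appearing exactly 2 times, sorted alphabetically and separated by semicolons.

chair of; of chair; of earth; of of; sky of; wine wine

Bigram counts meeting the condition (exactly 2 times):
  chair of: 2
  of chair: 2
  of earth: 2
  of of: 2
  sky of: 2
  wine wine: 2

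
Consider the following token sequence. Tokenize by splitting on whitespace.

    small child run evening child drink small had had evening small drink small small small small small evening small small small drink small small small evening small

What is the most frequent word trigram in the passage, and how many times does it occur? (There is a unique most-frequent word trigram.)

Trigram frequencies (highest first):
  small small small: 5
  small drink small: 2
  drink small small: 2
  small small evening: 2
  small evening small: 2
  small child run: 1
  … (11 more, each ≤ 1)

"small small small", 5 times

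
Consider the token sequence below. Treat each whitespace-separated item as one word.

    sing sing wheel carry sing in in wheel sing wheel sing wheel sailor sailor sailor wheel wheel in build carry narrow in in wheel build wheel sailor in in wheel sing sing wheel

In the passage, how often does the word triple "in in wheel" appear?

3

Scanning the 31 overlapping trigram windows for "in in wheel":
  position 6–8: in in wheel
  position 22–24: in in wheel
  position 28–30: in in wheel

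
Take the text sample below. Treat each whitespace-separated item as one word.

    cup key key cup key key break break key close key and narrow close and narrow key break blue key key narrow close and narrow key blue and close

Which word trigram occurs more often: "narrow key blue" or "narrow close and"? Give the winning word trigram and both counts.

"narrow close and" (2 vs 1)

"narrow key blue": 1 occurrence
"narrow close and": 2 occurrences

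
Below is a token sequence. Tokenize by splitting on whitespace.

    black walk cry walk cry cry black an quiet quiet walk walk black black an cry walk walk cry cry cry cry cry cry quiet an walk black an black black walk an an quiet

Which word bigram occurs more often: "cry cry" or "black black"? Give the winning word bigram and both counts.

"cry cry" (6 vs 2)

"cry cry": 6 occurrences
"black black": 2 occurrences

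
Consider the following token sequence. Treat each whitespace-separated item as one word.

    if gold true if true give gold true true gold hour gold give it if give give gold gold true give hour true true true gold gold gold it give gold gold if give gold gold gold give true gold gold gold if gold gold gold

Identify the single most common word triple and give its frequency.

Trigram frequencies (highest first):
  gold gold gold: 4
  give gold gold: 3
  true true gold: 2
  true gold gold: 2
  gold gold if: 2
  if gold true: 1
  … (30 more, each ≤ 1)

"gold gold gold", 4 times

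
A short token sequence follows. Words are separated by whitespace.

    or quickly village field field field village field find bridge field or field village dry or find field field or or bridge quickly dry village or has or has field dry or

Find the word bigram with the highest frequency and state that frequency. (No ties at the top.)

Bigram frequencies (highest first):
  field field: 3
  village field: 2
  field village: 2
  field or: 2
  dry or: 2
  or has: 2
  … (18 more, each ≤ 1)

"field field", 3 times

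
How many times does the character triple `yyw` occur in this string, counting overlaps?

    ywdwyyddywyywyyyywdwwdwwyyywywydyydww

Sliding a length-3 window over the 37 characters (35 positions):
  position 11–13: yyw
  position 16–18: yyw
  position 26–28: yyw

3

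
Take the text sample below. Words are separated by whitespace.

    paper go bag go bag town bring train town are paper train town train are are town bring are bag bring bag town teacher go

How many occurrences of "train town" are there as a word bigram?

2

Scanning the 24 overlapping bigram windows for "train town":
  position 8–9: train town
  position 12–13: train town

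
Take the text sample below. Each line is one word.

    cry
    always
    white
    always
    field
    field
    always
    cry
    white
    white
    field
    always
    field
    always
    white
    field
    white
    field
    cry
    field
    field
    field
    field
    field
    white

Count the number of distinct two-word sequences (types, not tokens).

13

25 tokens → 24 bigram windows in total.
Repeated bigrams (each contributes count−1 duplicates):
  field field: 5
  field always: 3
  white field: 3
  always field: 2
  always white: 2
  field white: 2
11 duplicate windows → 24 − 11 = 13 distinct.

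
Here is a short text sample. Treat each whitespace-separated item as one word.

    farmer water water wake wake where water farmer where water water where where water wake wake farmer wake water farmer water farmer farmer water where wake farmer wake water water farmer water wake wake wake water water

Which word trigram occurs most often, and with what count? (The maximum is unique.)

"water wake wake", 3 times

Trigram frequencies (highest first):
  water wake wake: 3
  wake farmer wake: 2
  farmer wake water: 2
  water farmer water: 2
  wake water water: 2
  farmer water water: 1
  … (23 more, each ≤ 1)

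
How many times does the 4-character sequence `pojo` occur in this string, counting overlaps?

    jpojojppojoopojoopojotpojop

5

Sliding a length-4 window over the 27 characters (24 positions):
  position 2–5: pojo
  position 8–11: pojo
  position 13–16: pojo
  position 18–21: pojo
  position 23–26: pojo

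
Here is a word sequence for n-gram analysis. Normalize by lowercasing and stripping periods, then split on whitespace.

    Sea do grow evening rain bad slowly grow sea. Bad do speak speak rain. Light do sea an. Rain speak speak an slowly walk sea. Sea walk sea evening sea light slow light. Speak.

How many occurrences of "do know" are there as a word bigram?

Scanning the 33 overlapping bigram windows for "do know":
  (none found)

0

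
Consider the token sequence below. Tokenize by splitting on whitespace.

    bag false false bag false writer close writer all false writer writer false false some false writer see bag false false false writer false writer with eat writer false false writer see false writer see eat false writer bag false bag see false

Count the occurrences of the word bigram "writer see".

3

Scanning the 42 overlapping bigram windows for "writer see":
  position 17–18: writer see
  position 31–32: writer see
  position 34–35: writer see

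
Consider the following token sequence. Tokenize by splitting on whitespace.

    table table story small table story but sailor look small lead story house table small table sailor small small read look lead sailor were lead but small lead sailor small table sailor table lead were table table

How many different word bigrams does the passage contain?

37 tokens → 36 bigram windows in total.
Repeated bigrams (each contributes count−1 duplicates):
  small table: 3
  lead sailor: 2
  sailor small: 2
  small lead: 2
  table sailor: 2
  table story: 2
  table table: 2
8 duplicate windows → 36 − 8 = 28 distinct.

28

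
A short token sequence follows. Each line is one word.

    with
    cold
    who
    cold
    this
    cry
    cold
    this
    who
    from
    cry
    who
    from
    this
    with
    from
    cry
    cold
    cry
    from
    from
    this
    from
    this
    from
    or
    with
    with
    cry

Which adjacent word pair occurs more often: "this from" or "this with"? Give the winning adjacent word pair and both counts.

"this from": 2 occurrences
"this with": 1 occurrence

"this from" (2 vs 1)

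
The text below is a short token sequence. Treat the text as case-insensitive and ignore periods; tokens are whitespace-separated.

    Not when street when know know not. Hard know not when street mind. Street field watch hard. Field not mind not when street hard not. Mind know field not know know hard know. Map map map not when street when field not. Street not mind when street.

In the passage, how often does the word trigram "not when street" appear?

4

Scanning the 45 overlapping trigram windows for "not when street":
  position 1–3: not when street
  position 10–12: not when street
  position 21–23: not when street
  position 37–39: not when street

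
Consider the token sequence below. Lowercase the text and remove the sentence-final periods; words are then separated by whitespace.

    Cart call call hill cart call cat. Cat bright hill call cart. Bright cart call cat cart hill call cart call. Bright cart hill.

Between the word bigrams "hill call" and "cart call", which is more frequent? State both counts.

"cart call" (4 vs 2)

"hill call": 2 occurrences
"cart call": 4 occurrences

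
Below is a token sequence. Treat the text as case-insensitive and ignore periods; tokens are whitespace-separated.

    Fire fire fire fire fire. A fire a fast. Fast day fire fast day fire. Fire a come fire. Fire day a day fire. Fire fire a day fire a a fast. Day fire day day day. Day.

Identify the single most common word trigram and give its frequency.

"fire fire fire", 4 times

Trigram frequencies (highest first):
  fire fire fire: 4
  fire fire a: 3
  fast day fire: 3
  day fire fire: 2
  a day fire: 2
  day day day: 2
  … (20 more, each ≤ 1)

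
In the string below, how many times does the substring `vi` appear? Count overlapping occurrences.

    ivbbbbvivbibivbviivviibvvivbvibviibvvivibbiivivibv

10

Sliding a length-2 window over the 50 characters (49 positions):
  position 7–8: vi
  position 16–17: vi
  position 20–21: vi
  position 25–26: vi
  position 29–30: vi
  position 32–33: vi
  position 37–38: vi
  position 39–40: vi
  position 45–46: vi
  position 47–48: vi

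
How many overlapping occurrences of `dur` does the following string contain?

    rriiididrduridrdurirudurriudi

3

Sliding a length-3 window over the 29 characters (27 positions):
  position 10–12: dur
  position 16–18: dur
  position 22–24: dur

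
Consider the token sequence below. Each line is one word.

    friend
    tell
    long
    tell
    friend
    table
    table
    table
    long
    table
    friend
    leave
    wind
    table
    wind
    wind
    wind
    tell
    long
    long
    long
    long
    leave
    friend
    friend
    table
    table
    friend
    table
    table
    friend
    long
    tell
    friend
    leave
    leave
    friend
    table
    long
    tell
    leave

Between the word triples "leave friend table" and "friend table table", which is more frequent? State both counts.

"friend table table" (3 vs 1)

"leave friend table": 1 occurrence
"friend table table": 3 occurrences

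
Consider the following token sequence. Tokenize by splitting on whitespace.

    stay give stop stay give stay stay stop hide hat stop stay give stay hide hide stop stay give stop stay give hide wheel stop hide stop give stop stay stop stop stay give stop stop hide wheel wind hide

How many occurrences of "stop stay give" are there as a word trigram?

Scanning the 38 overlapping trigram windows for "stop stay give":
  position 3–5: stop stay give
  position 11–13: stop stay give
  position 17–19: stop stay give
  position 20–22: stop stay give
  position 32–34: stop stay give

5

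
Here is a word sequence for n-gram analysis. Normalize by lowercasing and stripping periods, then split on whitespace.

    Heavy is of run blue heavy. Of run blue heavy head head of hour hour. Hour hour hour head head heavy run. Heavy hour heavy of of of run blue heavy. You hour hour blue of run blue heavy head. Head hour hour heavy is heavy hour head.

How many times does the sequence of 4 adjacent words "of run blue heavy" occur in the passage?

4

Scanning the 45 overlapping 4-gram windows for "of run blue heavy":
  position 3–6: of run blue heavy
  position 7–10: of run blue heavy
  position 28–31: of run blue heavy
  position 36–39: of run blue heavy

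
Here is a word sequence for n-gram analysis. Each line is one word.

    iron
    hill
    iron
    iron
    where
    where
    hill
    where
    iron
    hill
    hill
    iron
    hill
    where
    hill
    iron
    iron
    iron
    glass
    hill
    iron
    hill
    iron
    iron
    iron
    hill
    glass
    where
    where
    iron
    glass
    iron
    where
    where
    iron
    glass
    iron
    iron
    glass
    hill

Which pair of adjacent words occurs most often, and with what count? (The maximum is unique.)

Bigram frequencies (highest first):
  iron iron: 6
  iron hill: 5
  hill iron: 5
  iron glass: 4
  where where: 3
  where iron: 3
  … (8 more, each ≤ 2)

"iron iron", 6 times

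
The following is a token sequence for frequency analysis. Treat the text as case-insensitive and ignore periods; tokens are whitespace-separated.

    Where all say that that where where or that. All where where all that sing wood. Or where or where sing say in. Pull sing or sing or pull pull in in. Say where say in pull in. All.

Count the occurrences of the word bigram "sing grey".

0

Scanning the 38 overlapping bigram windows for "sing grey":
  (none found)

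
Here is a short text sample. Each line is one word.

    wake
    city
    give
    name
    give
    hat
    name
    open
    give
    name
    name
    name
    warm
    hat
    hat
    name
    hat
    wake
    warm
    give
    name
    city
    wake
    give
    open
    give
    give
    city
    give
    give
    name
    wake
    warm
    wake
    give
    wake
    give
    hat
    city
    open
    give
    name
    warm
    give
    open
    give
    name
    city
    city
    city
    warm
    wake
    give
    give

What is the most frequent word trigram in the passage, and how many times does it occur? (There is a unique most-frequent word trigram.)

"open give name", 3 times

Trigram frequencies (highest first):
  open give name: 3
  give name city: 2
  give open give: 2
  warm wake give: 2
  wake city give: 1
  city give name: 1
  … (41 more, each ≤ 1)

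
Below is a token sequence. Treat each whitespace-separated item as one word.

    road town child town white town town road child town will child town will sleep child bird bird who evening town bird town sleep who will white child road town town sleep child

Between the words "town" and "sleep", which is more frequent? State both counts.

"town" (10 vs 3)

"town": 10 occurrences
"sleep": 3 occurrences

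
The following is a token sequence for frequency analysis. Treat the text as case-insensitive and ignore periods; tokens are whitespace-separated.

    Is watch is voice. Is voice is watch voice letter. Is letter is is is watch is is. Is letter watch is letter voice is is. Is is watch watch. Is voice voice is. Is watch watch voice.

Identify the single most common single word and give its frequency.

"is", 19 times

Unigram frequencies (highest first):
  is: 19
  watch: 8
  voice: 7
  letter: 4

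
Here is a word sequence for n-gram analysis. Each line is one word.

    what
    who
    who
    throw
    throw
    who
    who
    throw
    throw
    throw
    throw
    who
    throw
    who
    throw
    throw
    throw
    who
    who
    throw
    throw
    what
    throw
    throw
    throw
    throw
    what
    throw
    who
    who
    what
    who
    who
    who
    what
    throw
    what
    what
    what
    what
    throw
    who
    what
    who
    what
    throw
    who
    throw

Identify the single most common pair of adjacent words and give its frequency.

"throw throw", 10 times

Bigram frequencies (highest first):
  throw throw: 10
  throw who: 7
  who who: 6
  who throw: 6
  what throw: 5
  who what: 4
  … (3 more, each ≤ 3)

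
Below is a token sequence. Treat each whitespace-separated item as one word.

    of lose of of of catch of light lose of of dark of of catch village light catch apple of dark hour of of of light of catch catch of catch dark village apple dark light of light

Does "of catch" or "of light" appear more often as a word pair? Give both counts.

"of catch": 4 occurrences
"of light": 3 occurrences

"of catch" (4 vs 3)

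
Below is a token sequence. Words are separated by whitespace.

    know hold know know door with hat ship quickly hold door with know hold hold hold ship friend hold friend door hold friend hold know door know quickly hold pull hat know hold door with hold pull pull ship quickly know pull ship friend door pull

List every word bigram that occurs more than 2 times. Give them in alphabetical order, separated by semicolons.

Bigram counts meeting the condition (more than 2 times):
  door with: 3
  know hold: 3

door with; know hold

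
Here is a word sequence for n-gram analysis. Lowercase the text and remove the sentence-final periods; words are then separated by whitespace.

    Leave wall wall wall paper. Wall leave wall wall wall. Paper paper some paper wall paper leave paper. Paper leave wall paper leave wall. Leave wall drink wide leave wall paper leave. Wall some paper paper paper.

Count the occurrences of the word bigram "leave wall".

7

Scanning the 36 overlapping bigram windows for "leave wall":
  position 1–2: leave wall
  position 7–8: leave wall
  position 20–21: leave wall
  position 23–24: leave wall
  position 25–26: leave wall
  position 29–30: leave wall
  position 32–33: leave wall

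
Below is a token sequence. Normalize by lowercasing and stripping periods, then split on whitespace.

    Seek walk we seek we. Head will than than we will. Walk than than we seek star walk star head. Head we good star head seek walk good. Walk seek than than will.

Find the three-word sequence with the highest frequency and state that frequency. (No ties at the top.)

Trigram frequencies (highest first):
  than than we: 2
  seek walk we: 1
  walk we seek: 1
  we seek we: 1
  seek we head: 1
  we head will: 1
  … (24 more, each ≤ 1)

"than than we", 2 times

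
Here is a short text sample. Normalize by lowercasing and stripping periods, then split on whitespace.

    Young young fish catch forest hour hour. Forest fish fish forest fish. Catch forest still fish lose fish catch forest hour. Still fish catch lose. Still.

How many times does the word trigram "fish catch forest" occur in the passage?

Scanning the 24 overlapping trigram windows for "fish catch forest":
  position 3–5: fish catch forest
  position 12–14: fish catch forest
  position 18–20: fish catch forest

3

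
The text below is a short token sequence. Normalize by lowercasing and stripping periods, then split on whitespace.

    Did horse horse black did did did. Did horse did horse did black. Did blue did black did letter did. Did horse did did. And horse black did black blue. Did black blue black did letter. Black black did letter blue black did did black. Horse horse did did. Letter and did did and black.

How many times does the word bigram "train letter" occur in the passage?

Scanning the 54 overlapping bigram windows for "train letter":
  (none found)

0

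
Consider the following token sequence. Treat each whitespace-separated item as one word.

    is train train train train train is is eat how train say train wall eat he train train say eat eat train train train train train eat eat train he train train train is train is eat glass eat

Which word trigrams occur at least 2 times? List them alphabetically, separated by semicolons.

Trigram counts meeting the condition (at least 2 times):
  eat eat train: 2
  he train train: 2
  train train is: 2
  train train train: 7

eat eat train; he train train; train train is; train train train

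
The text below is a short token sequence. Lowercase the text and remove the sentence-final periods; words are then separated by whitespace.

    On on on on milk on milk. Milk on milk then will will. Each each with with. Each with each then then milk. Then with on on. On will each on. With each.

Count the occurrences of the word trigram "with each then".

Scanning the 31 overlapping trigram windows for "with each then":
  position 19–21: with each then

1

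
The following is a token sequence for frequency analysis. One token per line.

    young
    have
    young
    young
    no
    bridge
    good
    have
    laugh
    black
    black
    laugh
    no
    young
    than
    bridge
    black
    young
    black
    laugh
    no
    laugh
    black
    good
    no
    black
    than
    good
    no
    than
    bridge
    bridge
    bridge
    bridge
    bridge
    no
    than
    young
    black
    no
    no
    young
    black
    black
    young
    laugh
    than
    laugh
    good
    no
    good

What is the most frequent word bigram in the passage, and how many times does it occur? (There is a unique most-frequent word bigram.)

"bridge bridge", 4 times

Bigram frequencies (highest first):
  bridge bridge: 4
  young black: 3
  good no: 3
  laugh black: 2
  black black: 2
  black laugh: 2
  … (29 more, each ≤ 2)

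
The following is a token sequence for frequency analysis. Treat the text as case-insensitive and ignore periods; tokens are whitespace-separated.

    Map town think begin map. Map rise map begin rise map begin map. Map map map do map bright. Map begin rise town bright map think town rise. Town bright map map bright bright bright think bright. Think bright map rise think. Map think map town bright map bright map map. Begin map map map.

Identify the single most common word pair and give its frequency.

"map map", 8 times

Bigram frequencies (highest first):
  map map: 8
  bright map: 6
  map begin: 4
  begin map: 3
  map bright: 3
  town bright: 3
  … (17 more, each ≤ 2)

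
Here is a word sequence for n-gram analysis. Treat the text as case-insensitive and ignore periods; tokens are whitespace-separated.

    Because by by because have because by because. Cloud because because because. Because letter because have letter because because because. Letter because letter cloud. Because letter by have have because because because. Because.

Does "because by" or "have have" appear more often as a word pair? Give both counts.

"because by": 2 occurrences
"have have": 1 occurrence

"because by" (2 vs 1)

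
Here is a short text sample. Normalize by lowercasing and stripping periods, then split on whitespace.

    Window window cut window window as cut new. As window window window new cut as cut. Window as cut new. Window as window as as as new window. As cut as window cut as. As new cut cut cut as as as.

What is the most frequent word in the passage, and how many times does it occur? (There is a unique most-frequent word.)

"as", 15 times

Unigram frequencies (highest first):
  as: 15
  window: 12
  cut: 10
  new: 5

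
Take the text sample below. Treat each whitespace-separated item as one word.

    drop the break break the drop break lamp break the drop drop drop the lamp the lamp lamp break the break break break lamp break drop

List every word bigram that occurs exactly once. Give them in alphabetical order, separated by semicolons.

break drop; drop break; lamp lamp; lamp the

Bigram counts meeting the condition (exactly once):
  break drop: 1
  drop break: 1
  lamp lamp: 1
  lamp the: 1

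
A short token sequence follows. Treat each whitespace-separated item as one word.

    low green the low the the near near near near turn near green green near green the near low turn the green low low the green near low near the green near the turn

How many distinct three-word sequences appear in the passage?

30

34 tokens → 32 trigram windows in total.
Repeated trigrams (each contributes count−1 duplicates):
  near near near: 2
  the green near: 2
2 duplicate windows → 32 − 2 = 30 distinct.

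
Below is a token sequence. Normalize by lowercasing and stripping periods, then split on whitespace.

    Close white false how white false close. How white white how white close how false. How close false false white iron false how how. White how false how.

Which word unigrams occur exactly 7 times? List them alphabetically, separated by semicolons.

Unigram counts meeting the condition (exactly 7 times):
  false: 7
  white: 7

false; white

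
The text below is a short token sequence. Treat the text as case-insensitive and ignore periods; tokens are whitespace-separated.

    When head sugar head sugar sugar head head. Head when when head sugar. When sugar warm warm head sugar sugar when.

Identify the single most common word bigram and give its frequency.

"head sugar", 4 times

Bigram frequencies (highest first):
  head sugar: 4
  when head: 2
  sugar head: 2
  sugar sugar: 2
  head head: 2
  sugar when: 2
  … (6 more, each ≤ 1)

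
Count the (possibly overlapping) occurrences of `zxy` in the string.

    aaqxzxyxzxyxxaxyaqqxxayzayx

Sliding a length-3 window over the 27 characters (25 positions):
  position 5–7: zxy
  position 9–11: zxy

2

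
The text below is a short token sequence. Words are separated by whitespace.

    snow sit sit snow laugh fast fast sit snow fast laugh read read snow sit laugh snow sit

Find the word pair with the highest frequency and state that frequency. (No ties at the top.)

Bigram frequencies (highest first):
  snow sit: 3
  sit snow: 2
  sit sit: 1
  snow laugh: 1
  laugh fast: 1
  fast fast: 1
  … (8 more, each ≤ 1)

"snow sit", 3 times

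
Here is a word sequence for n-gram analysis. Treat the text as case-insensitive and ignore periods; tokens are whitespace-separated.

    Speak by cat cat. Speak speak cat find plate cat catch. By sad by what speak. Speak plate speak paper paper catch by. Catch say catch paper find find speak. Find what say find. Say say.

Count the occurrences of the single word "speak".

7

Scanning the 36 tokens for "speak":
  position 1: speak
  position 5: speak
  position 6: speak
  position 16: speak
  position 17: speak
  position 19: speak
  position 30: speak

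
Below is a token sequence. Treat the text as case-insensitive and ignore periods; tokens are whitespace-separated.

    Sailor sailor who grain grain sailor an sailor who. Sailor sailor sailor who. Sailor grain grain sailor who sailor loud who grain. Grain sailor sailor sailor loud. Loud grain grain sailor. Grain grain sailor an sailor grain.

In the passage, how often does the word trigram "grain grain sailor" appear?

Scanning the 35 overlapping trigram windows for "grain grain sailor":
  position 4–6: grain grain sailor
  position 15–17: grain grain sailor
  position 22–24: grain grain sailor
  position 29–31: grain grain sailor
  position 32–34: grain grain sailor

5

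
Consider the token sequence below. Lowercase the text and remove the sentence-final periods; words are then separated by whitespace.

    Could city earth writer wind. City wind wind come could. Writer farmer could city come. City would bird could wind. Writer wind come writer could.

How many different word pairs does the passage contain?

21

25 tokens → 24 bigram windows in total.
Repeated bigrams (each contributes count−1 duplicates):
  could city: 2
  wind come: 2
  writer wind: 2
3 duplicate windows → 24 − 3 = 21 distinct.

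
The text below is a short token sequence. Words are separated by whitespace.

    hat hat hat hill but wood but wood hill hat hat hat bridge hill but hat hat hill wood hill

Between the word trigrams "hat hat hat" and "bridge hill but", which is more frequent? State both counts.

"hat hat hat" (2 vs 1)

"hat hat hat": 2 occurrences
"bridge hill but": 1 occurrence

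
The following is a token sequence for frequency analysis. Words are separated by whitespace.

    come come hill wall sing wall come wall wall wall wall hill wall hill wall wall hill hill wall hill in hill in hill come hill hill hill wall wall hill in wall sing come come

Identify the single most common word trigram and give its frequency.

"wall wall hill", 3 times

Trigram frequencies (highest first):
  wall wall hill: 3
  wall wall wall: 2
  wall hill wall: 2
  hill wall hill: 2
  hill wall wall: 2
  hill hill wall: 2
  … (19 more, each ≤ 2)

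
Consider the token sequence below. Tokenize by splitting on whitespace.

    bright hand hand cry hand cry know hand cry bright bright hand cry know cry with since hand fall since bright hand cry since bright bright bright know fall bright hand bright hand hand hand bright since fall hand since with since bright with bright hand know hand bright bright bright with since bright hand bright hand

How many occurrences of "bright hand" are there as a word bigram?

Scanning the 56 overlapping bigram windows for "bright hand":
  position 1–2: bright hand
  position 11–12: bright hand
  position 21–22: bright hand
  position 30–31: bright hand
  position 32–33: bright hand
  position 45–46: bright hand
  position 54–55: bright hand
  position 56–57: bright hand

8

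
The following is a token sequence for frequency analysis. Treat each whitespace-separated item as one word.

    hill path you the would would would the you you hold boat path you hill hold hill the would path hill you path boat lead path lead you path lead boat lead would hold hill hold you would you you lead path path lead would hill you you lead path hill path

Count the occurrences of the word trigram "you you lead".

Scanning the 50 overlapping trigram windows for "you you lead":
  position 39–41: you you lead
  position 47–49: you you lead

2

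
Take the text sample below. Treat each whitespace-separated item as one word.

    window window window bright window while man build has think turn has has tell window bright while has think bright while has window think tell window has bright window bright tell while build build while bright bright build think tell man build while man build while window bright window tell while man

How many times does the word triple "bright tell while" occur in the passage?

Scanning the 50 overlapping trigram windows for "bright tell while":
  position 30–32: bright tell while

1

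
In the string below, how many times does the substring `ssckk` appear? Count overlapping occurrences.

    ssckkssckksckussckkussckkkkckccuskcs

4

Sliding a length-5 window over the 36 characters (32 positions):
  position 1–5: ssckk
  position 6–10: ssckk
  position 15–19: ssckk
  position 21–25: ssckk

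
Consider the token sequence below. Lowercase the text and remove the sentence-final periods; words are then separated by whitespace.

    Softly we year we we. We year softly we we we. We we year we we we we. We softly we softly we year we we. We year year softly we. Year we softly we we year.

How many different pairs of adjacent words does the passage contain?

37 tokens → 36 bigram windows in total.
Repeated bigrams (each contributes count−1 duplicates):
  we we: 13
  we year: 7
  softly we: 6
  year we: 4
  we softly: 3
  year softly: 2
29 duplicate windows → 36 − 29 = 7 distinct.

7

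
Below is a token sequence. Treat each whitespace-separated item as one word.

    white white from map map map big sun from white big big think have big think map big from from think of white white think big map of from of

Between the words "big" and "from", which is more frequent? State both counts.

"big": 6 occurrences
"from": 5 occurrences

"big" (6 vs 5)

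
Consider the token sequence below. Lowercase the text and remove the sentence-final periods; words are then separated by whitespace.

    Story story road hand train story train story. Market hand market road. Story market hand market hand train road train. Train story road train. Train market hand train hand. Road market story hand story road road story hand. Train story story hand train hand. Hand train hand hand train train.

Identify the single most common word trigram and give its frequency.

Trigram frequencies (highest first):
  hand train hand: 3
  hand train story: 2
  story market hand: 2
  market hand market: 2
  market hand train: 2
  road train train: 2
  … (32 more, each ≤ 2)

"hand train hand", 3 times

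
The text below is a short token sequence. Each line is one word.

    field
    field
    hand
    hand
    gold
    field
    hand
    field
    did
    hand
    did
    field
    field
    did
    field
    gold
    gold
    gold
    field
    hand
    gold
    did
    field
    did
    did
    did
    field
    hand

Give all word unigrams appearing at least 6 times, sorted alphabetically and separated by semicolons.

did; field; hand

Unigram counts meeting the condition (at least 6 times):
  did: 7
  field: 10
  hand: 6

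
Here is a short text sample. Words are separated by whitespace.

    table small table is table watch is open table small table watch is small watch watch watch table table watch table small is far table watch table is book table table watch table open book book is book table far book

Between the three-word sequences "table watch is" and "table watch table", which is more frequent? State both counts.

"table watch table" (3 vs 2)

"table watch is": 2 occurrences
"table watch table": 3 occurrences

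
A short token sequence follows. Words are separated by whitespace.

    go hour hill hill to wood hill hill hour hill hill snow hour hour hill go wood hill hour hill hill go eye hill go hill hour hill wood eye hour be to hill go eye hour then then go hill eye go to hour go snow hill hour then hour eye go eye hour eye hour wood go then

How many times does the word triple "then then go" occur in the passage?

1

Scanning the 58 overlapping trigram windows for "then then go":
  position 38–40: then then go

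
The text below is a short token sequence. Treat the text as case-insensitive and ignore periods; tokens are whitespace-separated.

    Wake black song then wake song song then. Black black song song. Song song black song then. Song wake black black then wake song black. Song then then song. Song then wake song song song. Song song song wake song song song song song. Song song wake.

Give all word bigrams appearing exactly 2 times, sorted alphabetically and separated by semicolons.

black black; song black; then song; wake black

Bigram counts meeting the condition (exactly 2 times):
  black black: 2
  song black: 2
  then song: 2
  wake black: 2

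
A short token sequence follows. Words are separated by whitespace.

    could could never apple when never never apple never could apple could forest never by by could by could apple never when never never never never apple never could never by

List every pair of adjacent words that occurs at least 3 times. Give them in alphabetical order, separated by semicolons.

apple never; never apple; never never

Bigram counts meeting the condition (at least 3 times):
  apple never: 3
  never apple: 3
  never never: 4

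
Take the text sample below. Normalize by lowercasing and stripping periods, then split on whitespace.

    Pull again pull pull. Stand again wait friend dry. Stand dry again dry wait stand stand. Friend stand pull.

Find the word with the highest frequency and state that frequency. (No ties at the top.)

Unigram frequencies (highest first):
  stand: 5
  pull: 4
  again: 3
  dry: 3
  wait: 2
  friend: 2

"stand", 5 times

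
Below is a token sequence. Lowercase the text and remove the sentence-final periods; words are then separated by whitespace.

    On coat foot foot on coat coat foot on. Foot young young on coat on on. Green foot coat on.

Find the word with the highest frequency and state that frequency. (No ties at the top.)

Unigram frequencies (highest first):
  on: 7
  coat: 5
  foot: 5
  young: 2
  green: 1

"on", 7 times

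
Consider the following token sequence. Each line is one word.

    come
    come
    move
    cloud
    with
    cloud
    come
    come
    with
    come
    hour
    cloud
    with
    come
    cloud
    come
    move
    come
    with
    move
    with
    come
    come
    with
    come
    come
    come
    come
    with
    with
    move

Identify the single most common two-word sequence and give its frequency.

"come come", 6 times

Bigram frequencies (highest first):
  come come: 6
  come with: 4
  with come: 4
  come move: 2
  cloud with: 2
  cloud come: 2
  … (9 more, each ≤ 2)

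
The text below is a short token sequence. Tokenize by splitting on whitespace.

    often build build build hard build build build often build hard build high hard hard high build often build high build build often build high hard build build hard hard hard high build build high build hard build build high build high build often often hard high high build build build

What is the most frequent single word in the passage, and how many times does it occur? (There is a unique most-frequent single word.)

"build", 25 times

Unigram frequencies (highest first):
  build: 25
  hard: 10
  high: 10
  often: 6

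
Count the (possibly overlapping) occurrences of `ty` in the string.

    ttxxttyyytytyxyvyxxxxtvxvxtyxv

4

Sliding a length-2 window over the 30 characters (29 positions):
  position 6–7: ty
  position 10–11: ty
  position 12–13: ty
  position 27–28: ty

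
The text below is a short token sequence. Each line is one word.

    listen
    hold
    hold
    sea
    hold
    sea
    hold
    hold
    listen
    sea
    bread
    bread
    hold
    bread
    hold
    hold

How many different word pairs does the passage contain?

10

16 tokens → 15 bigram windows in total.
Repeated bigrams (each contributes count−1 duplicates):
  hold hold: 3
  bread hold: 2
  hold sea: 2
  sea hold: 2
5 duplicate windows → 15 − 5 = 10 distinct.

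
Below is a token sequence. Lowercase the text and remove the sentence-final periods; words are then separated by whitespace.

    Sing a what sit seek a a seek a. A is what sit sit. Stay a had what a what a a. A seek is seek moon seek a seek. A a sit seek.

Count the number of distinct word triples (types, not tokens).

28

34 tokens → 32 trigram windows in total.
Repeated trigrams (each contributes count−1 duplicates):
  seek a a: 3
  a a seek: 2
  a seek a: 2
4 duplicate windows → 32 − 4 = 28 distinct.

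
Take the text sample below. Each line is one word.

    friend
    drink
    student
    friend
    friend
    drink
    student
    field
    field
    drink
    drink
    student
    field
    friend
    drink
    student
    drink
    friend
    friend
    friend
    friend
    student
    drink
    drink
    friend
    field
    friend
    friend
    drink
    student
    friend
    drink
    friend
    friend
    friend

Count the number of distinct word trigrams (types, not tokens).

35 tokens → 33 trigram windows in total.
Repeated trigrams (each contributes count−1 duplicates):
  friend drink student: 4
  friend friend friend: 3
  drink friend friend: 2
  drink student field: 2
  drink student friend: 2
  friend friend drink: 2
9 duplicate windows → 33 − 9 = 24 distinct.

24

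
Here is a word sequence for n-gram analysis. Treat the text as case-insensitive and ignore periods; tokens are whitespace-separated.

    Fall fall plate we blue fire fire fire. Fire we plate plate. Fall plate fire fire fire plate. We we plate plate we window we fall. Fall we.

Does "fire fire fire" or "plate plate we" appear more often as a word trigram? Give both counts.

"fire fire fire" (3 vs 1)

"fire fire fire": 3 occurrences
"plate plate we": 1 occurrence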